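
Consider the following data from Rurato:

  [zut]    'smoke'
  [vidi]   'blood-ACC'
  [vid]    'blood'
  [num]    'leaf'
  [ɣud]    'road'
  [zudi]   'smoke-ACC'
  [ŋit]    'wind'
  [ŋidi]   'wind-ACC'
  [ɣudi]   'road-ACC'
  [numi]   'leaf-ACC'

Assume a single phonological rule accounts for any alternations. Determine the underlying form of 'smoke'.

'smoke' shows [t] ~ [d] at the end of the stem ([zut] vs [zudi]).
Compare 'blood', with invariant [d] in [vid] and [vidi]: an analysis with underlying /d/ and a rule producing [t] in isolation would wrongly predict alternation here too.
So /t/ is underlying, and a rule of intervocalic voicing — voiceless stops become voiced between vowels — gives [d].

/zut/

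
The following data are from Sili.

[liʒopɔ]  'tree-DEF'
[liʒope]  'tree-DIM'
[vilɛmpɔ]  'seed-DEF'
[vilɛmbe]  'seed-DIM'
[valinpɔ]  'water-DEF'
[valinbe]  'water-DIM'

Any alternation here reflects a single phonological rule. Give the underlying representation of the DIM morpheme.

The DIM morpheme has two allomorphs, [-be] and [-pe].
By contrast the DEF suffix keeps its initial [p] throughout — that segment must be underlying.
So the underlying form is /-be/, and voiced stops become voiceless after a vowel.

/-be/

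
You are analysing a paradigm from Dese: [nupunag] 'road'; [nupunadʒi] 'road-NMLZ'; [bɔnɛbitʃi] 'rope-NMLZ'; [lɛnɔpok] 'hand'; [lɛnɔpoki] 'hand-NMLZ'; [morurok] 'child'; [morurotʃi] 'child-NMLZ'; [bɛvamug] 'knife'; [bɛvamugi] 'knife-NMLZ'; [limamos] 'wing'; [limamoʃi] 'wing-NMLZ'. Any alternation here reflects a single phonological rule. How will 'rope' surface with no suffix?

The stem for 'child' ends in [k] in [morurok] but [tʃ] in [morurotʃi].
The stem 'hand' ([lɛnɔpok], [lɛnɔpoki]) shows [k] unchanged in both environments, so [k] cannot be basic with [tʃ] derived before the NMLZ suffix.
The underlying segment must be /tʃ/; palato-alveolar /tʃ/, /dʒ/ and /ʃ/ become [k], [g] and [s] when no front vowel follows, yielding [k] there.
From [bɔnɛbitʃi] the stem 'rope' is /bɔnɛbitʃ/; when no front vowel follows this yields [bɔnɛbik].

[bɔnɛbik]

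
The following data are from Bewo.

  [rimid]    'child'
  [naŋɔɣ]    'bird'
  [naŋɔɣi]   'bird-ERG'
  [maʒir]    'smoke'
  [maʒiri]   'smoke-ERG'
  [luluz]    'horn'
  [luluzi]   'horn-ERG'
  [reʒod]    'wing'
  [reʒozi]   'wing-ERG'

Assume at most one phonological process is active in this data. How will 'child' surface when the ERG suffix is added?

[rimizi]

The root 'wing' surfaces as [reʒod] and [reʒozi], with a stem-final [d] ~ [z] alternation.
Compare 'horn', with invariant [z] in [luluz] and [luluzi]: an analysis with underlying /z/ and a rule producing [d] in isolation would wrongly predict alternation here too.
The underlying segment must be /d/; voiced stops become fricatives between vowels, yielding [z] there.
From [rimid] the stem 'child' is /rimid/; between vowels this yields [rimizi].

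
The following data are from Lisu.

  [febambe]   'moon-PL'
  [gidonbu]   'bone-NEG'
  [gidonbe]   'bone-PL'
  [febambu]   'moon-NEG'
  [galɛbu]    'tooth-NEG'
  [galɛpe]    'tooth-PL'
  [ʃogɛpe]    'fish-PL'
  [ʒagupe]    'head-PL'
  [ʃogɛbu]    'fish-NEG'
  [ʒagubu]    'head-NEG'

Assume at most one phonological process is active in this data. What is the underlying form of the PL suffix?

The PL morpheme has two allomorphs, [-be] and [-pe].
By contrast the NEG suffix keeps its initial [b] throughout — that segment must be underlying.
So the underlying form is /-pe/, and voiceless stops become voiced after a nasal.

/-pe/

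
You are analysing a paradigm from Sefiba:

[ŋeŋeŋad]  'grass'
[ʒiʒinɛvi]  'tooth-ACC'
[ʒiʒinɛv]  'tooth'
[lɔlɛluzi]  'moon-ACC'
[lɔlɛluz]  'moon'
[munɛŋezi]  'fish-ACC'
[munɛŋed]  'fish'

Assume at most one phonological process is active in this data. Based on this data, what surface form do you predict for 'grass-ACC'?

The root 'fish' surfaces as [munɛŋezi] and [munɛŋed], with a stem-final [z] ~ [d] alternation.
If /z/ were underlying and a rule turned it into [d] in isolation, 'moon' would also alternate; but it has [z] in both [lɔlɛluzi] and [lɔlɛluz].
So /d/ is underlying, and a rule of intervocalic spirantization — voiced stops become fricatives between vowels — gives [z].
From [ŋeŋeŋad] the stem 'grass' is /ŋeŋeŋad/; between vowels this yields [ŋeŋeŋazi].

[ŋeŋeŋazi]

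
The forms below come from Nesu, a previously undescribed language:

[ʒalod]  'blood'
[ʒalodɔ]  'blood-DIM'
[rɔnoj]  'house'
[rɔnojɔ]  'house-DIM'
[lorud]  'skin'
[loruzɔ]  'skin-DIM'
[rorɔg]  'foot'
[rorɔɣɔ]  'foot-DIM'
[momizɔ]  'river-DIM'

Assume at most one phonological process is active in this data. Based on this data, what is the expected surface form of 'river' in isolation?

The root 'skin' surfaces as [lorud] and [loruzɔ], with a stem-final [d] ~ [z] alternation.
The stem 'blood' ([ʒalod], [ʒalodɔ]) shows [d] unchanged in both environments, so [d] cannot be basic with [z] derived before the DIM suffix.
The alternation reflects word-final hardening: voiced fricatives become stops word-finally. /z/ is underlying.
From [momizɔ] the stem 'river' is /momiz/; word-finally this yields [momid].

[momid]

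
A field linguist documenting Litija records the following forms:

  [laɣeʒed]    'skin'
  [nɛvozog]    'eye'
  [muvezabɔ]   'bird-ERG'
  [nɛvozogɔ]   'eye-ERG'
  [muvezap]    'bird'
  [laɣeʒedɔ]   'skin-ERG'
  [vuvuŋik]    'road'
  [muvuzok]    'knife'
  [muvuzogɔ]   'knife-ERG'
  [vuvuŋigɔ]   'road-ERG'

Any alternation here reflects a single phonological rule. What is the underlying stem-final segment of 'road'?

/k/

The root 'road' surfaces as [vuvuŋigɔ] and [vuvuŋik], with a stem-final [g] ~ [k] alternation.
Compare 'eye', with invariant [g] in [nɛvozogɔ] and [nɛvozog]: an analysis with underlying /g/ and a rule producing [k] in isolation would wrongly predict alternation here too.
The underlying segment must be /k/; voiceless stops become voiced between vowels, yielding [g] there.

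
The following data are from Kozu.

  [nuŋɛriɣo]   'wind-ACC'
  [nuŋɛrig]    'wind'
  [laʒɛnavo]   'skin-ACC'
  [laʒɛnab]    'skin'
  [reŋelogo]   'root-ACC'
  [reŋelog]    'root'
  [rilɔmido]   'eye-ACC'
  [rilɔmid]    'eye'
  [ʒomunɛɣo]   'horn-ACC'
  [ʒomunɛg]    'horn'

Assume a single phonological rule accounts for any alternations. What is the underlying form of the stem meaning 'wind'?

'wind' shows [ɣ] ~ [g] at the end of the stem ([nuŋɛriɣo] vs [nuŋɛrig]).
If /g/ were underlying and a rule turned it into [ɣ] before the ACC suffix, 'root' would also alternate; but it has [g] in both [reŋelogo] and [reŋelog].
The alternation reflects word-final hardening: voiced fricatives become stops word-finally. /ɣ/ is underlying.
Hence 'wind' is /nuŋɛriɣ/ underlyingly.

/nuŋɛriɣ/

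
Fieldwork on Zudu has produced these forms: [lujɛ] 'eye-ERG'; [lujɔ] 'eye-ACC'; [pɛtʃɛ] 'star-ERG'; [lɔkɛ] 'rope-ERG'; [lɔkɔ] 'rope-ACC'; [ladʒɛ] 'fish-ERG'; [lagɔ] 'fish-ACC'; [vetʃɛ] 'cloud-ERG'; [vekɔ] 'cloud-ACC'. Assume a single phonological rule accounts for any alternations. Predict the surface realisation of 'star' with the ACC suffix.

In [vetʃɛ] and [vekɔ] the final segment of 'cloud' alternates: [tʃ] ~ [k].
The stem 'rope' ([lɔkɛ], [lɔkɔ]) shows [k] unchanged in both environments, so [k] cannot be basic with [tʃ] derived before the ERG suffix.
The alternation reflects depalatalization: palato-alveolar /tʃ/ and /dʒ/ become [k] and [g] when no front vowel follows. /tʃ/ is underlying.
The one attested form of 'star', [pɛtʃɛ], shows underlying /pɛtʃ/. Applying the same rule when no front vowel follows gives [pɛkɔ].

[pɛkɔ]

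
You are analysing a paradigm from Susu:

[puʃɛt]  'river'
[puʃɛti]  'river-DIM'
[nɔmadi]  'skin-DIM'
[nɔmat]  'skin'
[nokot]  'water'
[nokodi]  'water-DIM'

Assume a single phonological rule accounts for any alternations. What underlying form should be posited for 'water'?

/nokod/

In [nokodi] and [nokot] the final segment of 'water' alternates: [d] ~ [t].
If /t/ were underlying and a rule turned it into [d] before the DIM suffix, 'river' would also alternate; but it has [t] in both [puʃɛti] and [puʃɛt].
The alternation reflects word-final obstruent devoicing: voiced obstruents become voiceless word-finally. /d/ is underlying.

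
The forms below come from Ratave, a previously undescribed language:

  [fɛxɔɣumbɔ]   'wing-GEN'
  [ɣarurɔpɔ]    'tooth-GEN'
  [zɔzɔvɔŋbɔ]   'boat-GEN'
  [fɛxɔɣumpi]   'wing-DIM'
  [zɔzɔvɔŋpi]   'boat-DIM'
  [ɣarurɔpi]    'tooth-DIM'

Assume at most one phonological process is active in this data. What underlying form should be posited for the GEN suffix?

/-bɔ/

The GEN morpheme has two allomorphs, [-bɔ] and [-pɔ].
The DIM suffix, which begins with [p], is invariant after every stem; so [p] is not altered by any rule here.
The GEN suffix is therefore /-bɔ/ underlyingly, with post-vocalic devoicing: voiced stops become voiceless after a vowel.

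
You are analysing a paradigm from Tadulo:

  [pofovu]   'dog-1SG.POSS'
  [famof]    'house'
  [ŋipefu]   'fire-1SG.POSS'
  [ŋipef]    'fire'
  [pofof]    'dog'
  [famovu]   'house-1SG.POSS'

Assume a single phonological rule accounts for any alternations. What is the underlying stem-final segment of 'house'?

/v/

In [famof] and [famovu] the final segment of 'house' alternates: [f] ~ [v].
But 'fire' keeps [f] in both environments ([ŋipef], [ŋipefu]), so there is no rule changing /f/ to [v] before the 1SG.POSS suffix.
So /v/ is underlying, and a rule of word-final obstruent devoicing — voiced obstruents become voiceless word-finally — gives [f].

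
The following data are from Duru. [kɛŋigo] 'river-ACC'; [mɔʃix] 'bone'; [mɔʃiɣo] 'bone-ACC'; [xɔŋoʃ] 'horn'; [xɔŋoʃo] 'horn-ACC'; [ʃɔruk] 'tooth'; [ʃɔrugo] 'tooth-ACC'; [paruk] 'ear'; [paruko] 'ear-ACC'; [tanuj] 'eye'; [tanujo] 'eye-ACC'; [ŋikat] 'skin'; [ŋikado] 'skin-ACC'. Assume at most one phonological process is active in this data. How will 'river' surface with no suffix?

[kɛŋik]

In [ʃɔruk] and [ʃɔrugo] the final segment of 'tooth' alternates: [k] ~ [g].
Compare 'ear', with invariant [k] in [paruk] and [paruko]: an analysis with underlying /k/ and a rule producing [g] before the ACC suffix would wrongly predict alternation here too.
Therefore /g/ is basic and [k] is derived by word-final obstruent devoicing (voiced obstruents become voiceless word-finally).
From [kɛŋigo] the stem 'river' is /kɛŋig/; word-finally this yields [kɛŋik].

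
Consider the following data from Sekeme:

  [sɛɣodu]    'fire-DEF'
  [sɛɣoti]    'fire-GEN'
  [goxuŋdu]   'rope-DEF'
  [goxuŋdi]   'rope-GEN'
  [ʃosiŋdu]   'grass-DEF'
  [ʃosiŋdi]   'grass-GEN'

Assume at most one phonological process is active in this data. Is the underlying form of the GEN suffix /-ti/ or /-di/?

The GEN suffix surfaces as [-di] and [-ti], depending on the final segment of the stem.
The DEF suffix, which begins with [d], is invariant after every stem; so [d] is not altered by any rule here.
So the underlying form is /-ti/, and voiceless stops become voiced after a nasal.

/-ti/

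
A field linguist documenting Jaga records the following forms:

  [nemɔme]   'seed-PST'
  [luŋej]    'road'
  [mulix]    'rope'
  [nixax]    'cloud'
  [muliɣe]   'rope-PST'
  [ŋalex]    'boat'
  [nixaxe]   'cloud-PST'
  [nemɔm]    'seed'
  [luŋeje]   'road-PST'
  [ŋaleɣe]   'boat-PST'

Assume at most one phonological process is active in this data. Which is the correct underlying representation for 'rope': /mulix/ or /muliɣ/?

In [mulix] and [muliɣe] the final segment of 'rope' alternates: [x] ~ [ɣ].
The stem 'cloud' ([nixax], [nixaxe]) shows [x] unchanged in both environments, so [x] cannot be basic with [ɣ] derived before the PST suffix.
Therefore /ɣ/ is basic and [x] is derived by word-final obstruent devoicing (voiced obstruents become voiceless word-finally).

/muliɣ/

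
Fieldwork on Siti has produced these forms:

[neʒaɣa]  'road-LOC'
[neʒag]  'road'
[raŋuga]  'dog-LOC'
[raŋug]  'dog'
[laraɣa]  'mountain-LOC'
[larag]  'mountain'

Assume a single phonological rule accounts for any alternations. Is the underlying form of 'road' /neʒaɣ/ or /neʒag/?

/neʒaɣ/

The stem for 'road' ends in [ɣ] in [neʒaɣa] but [g] in [neʒag].
Compare 'dog', with invariant [g] in [raŋuga] and [raŋug]: an analysis with underlying /g/ and a rule producing [ɣ] before the LOC suffix would wrongly predict alternation here too.
The underlying segment must be /ɣ/; voiced fricatives become stops word-finally, yielding [g] there.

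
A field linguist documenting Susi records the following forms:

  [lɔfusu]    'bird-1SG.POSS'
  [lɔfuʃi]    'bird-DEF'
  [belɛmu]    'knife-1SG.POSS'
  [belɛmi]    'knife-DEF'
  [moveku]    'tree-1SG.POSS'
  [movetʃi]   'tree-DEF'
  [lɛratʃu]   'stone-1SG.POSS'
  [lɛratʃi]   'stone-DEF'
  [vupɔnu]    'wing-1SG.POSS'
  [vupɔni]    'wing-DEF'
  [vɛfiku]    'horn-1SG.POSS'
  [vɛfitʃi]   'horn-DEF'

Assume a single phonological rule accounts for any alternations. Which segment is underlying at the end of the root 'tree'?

/k/

The stem for 'tree' ends in [k] in [moveku] but [tʃ] in [movetʃi].
Compare 'stone', with invariant [tʃ] in [lɛratʃu] and [lɛratʃi]: an analysis with underlying /tʃ/ and a rule producing [k] before the 1SG.POSS suffix would wrongly predict alternation here too.
So /k/ is underlying, and a rule of palatalization before a front vowel — /k/ and /s/ become palato-alveolar [tʃ] and [ʃ] before a front vowel — gives [tʃ].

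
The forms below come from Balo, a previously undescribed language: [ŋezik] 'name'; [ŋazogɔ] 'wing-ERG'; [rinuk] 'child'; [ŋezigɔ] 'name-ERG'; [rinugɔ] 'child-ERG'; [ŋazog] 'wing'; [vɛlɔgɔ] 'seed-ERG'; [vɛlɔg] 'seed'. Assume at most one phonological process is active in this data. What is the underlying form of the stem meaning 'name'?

The stem for 'name' ends in [g] in [ŋezigɔ] but [k] in [ŋezik].
Compare 'seed', with invariant [g] in [vɛlɔgɔ] and [vɛlɔg]: an analysis with underlying /g/ and a rule producing [k] in isolation would wrongly predict alternation here too.
The underlying segment must be /k/; voiceless stops become voiced between vowels, yielding [g] there.

/ŋezik/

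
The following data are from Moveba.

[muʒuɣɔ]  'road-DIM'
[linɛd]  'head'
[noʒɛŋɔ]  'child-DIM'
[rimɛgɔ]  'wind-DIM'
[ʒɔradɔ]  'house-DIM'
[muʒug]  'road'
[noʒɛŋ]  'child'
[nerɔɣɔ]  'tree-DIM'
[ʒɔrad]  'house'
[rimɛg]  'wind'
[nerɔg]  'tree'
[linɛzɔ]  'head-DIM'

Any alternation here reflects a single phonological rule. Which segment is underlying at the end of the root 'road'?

/ɣ/

The root 'road' surfaces as [muʒuɣɔ] and [muʒug], with a stem-final [ɣ] ~ [g] alternation.
But 'wind' keeps [g] in both environments ([rimɛgɔ], [rimɛg]), so there is no rule changing /g/ to [ɣ] before the DIM suffix.
The alternation reflects word-final hardening: voiced fricatives become stops word-finally. /ɣ/ is underlying.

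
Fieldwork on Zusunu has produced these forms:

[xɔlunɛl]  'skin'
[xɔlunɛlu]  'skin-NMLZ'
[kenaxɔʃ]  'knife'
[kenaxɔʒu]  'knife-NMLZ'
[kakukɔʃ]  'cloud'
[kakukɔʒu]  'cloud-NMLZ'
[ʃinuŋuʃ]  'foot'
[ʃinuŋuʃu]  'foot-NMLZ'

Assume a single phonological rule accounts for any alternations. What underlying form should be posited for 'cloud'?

/kakukɔʒ/

'cloud' shows [ʃ] ~ [ʒ] at the end of the stem ([kakukɔʃ] vs [kakukɔʒu]).
Compare 'foot', with invariant [ʃ] in [ʃinuŋuʃ] and [ʃinuŋuʃu]: an analysis with underlying /ʃ/ and a rule producing [ʒ] before the NMLZ suffix would wrongly predict alternation here too.
The underlying segment must be /ʒ/; voiced obstruents become voiceless word-finally, yielding [ʃ] there.
So 'cloud' = /kakukɔʒ/.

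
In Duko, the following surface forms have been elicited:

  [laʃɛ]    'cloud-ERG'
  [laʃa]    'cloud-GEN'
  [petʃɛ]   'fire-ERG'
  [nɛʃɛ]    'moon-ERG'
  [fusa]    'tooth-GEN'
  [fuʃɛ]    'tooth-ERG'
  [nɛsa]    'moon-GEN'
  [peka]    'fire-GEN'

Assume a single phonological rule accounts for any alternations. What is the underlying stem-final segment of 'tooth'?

/s/

The stem for 'tooth' ends in [s] in [fusa] but [ʃ] in [fuʃɛ].
But 'cloud' keeps [ʃ] in both environments ([laʃa], [laʃɛ]), so there is no rule changing /ʃ/ to [s] before the GEN suffix.
The alternation reflects palatalization before a front vowel: /k/ and /s/ become palato-alveolar [tʃ] and [ʃ] before a front vowel. /s/ is underlying.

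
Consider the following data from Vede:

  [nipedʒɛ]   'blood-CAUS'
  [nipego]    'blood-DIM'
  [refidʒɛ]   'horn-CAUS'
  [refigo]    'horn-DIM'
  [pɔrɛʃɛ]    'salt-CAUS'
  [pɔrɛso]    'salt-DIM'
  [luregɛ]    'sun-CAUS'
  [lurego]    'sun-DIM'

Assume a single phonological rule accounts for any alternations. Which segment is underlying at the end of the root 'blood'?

The root 'blood' surfaces as [nipedʒɛ] and [nipego], with a stem-final [dʒ] ~ [g] alternation.
Compare 'sun', with invariant [g] in [luregɛ] and [lurego]: an analysis with underlying /g/ and a rule producing [dʒ] before the CAUS suffix would wrongly predict alternation here too.
Therefore /dʒ/ is basic and [g] is derived by depalatalization (palato-alveolar /dʒ/ and /ʃ/ become [g] and [s] when no front vowel follows).

/dʒ/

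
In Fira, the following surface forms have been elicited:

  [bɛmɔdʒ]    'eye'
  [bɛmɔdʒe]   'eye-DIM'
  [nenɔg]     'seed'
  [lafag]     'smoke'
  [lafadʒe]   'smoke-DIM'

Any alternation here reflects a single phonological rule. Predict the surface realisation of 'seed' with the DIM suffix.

The root 'smoke' surfaces as [lafag] and [lafadʒe], with a stem-final [g] ~ [dʒ] alternation.
Compare 'eye', with invariant [dʒ] in [bɛmɔdʒ] and [bɛmɔdʒe]: an analysis with underlying /dʒ/ and a rule producing [g] in isolation would wrongly predict alternation here too.
The alternation reflects palatalization before a front vowel: /g/ becomes palato-alveolar [dʒ] before a front vowel. /g/ is underlying.
From [nenɔg] the stem 'seed' is /nenɔg/; before a front vowel this yields [nenɔdʒe].

[nenɔdʒe]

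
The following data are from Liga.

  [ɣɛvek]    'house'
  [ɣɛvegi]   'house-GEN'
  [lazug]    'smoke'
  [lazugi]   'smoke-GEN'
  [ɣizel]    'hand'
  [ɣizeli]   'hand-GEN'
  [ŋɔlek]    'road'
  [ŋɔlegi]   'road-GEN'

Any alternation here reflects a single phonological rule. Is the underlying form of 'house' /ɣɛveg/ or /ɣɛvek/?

/ɣɛvek/

'house' shows [k] ~ [g] at the end of the stem ([ɣɛvek] vs [ɣɛvegi]).
If /g/ were underlying and a rule turned it into [k] in isolation, 'smoke' would also alternate; but it has [g] in both [lazug] and [lazugi].
So /k/ is underlying, and a rule of intervocalic voicing — voiceless stops become voiced between vowels — gives [g].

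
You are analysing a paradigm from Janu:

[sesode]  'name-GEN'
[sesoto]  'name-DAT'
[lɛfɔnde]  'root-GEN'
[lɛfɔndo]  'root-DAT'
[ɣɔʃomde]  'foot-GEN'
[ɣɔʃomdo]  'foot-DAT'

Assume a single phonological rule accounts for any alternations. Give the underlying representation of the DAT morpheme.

The DAT suffix surfaces as [-do] and [-to], depending on the final segment of the stem.
The GEN suffix, which begins with [d], is invariant after every stem; so [d] is not altered by any rule here.
So the underlying form is /-to/, and voiceless stops become voiced after a nasal.

/-to/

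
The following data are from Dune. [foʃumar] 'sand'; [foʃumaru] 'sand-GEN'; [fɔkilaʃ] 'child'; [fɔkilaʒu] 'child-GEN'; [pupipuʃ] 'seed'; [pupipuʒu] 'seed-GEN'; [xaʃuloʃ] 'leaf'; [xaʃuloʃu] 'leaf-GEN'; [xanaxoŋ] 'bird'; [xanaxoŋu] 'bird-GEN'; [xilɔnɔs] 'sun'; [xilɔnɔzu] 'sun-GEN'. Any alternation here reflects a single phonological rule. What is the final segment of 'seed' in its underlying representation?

/ʒ/

The root 'seed' surfaces as [pupipuʃ] and [pupipuʒu], with a stem-final [ʃ] ~ [ʒ] alternation.
If /ʃ/ were underlying and a rule turned it into [ʒ] before the GEN suffix, 'leaf' would also alternate; but it has [ʃ] in both [xaʃuloʃ] and [xaʃuloʃu].
Therefore /ʒ/ is basic and [ʃ] is derived by word-final obstruent devoicing (voiced obstruents become voiceless word-finally).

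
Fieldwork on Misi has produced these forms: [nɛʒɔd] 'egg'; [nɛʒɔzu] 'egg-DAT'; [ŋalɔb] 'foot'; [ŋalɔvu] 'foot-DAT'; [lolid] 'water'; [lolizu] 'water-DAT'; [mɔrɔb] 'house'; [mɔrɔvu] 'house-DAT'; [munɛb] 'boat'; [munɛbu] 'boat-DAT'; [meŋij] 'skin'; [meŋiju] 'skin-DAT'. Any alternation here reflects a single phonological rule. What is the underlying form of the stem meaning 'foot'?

/ŋalɔv/

The root 'foot' surfaces as [ŋalɔb] and [ŋalɔvu], with a stem-final [b] ~ [v] alternation.
The stem 'boat' ([munɛb], [munɛbu]) shows [b] unchanged in both environments, so [b] cannot be basic with [v] derived before the DAT suffix.
The underlying segment must be /v/; voiced fricatives become stops word-finally, yielding [b] there.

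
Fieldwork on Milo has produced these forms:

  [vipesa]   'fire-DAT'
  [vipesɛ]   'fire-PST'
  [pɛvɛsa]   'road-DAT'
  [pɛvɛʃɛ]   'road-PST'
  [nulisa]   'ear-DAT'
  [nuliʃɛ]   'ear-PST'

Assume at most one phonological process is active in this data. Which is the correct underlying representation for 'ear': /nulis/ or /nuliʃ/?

The stem for 'ear' ends in [s] in [nulisa] but [ʃ] in [nuliʃɛ].
But 'fire' keeps [s] in both environments ([vipesa], [vipesɛ]), so there is no rule changing /s/ to [ʃ] before the PST suffix.
The underlying segment must be /ʃ/; palato-alveolar /ʃ/ becomes [s] when no front vowel follows, yielding [s] there.

/nuliʃ/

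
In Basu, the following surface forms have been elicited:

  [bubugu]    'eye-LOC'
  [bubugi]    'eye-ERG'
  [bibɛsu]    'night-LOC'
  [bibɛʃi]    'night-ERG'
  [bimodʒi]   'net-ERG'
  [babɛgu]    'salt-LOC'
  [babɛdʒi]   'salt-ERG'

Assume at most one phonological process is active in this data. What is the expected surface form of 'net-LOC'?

[bimogu]

In [babɛgu] and [babɛdʒi] the final segment of 'salt' alternates: [g] ~ [dʒ].
Compare 'eye', with invariant [g] in [bubugu] and [bubugi]: an analysis with underlying /g/ and a rule producing [dʒ] before the ERG suffix would wrongly predict alternation here too.
The alternation reflects depalatalization: palato-alveolar /dʒ/ and /ʃ/ become [g] and [s] when no front vowel follows. /dʒ/ is underlying.
The one attested form of 'net', [bimodʒi], shows underlying /bimodʒ/. Applying the same rule when no front vowel follows gives [bimogu].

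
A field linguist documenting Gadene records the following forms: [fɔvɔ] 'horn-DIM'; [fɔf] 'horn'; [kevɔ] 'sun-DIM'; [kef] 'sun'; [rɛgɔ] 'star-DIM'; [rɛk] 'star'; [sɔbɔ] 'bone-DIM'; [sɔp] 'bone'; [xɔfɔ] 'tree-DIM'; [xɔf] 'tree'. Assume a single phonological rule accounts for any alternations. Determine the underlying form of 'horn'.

In [fɔvɔ] and [fɔf] the final segment of 'horn' alternates: [v] ~ [f].
The stem 'tree' ([xɔfɔ], [xɔf]) shows [f] unchanged in both environments, so [f] cannot be basic with [v] derived before the DIM suffix.
Therefore /v/ is basic and [f] is derived by word-final obstruent devoicing (voiced obstruents become voiceless word-finally).
The underlying form of 'horn' is therefore /fɔv/.

/fɔv/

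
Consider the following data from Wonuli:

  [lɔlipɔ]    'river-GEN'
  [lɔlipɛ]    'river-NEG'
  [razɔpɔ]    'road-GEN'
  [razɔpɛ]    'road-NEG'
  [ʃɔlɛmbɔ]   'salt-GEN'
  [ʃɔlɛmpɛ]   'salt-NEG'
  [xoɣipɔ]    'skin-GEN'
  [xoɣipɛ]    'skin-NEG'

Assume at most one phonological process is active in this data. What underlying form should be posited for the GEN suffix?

/-bɔ/

The GEN morpheme has two allomorphs, [-bɔ] and [-pɔ].
The NEG suffix, which begins with [p], is invariant after every stem; so [p] is not altered by any rule here.
The GEN suffix is therefore /-bɔ/ underlyingly, with post-vocalic devoicing: voiced stops become voiceless after a vowel.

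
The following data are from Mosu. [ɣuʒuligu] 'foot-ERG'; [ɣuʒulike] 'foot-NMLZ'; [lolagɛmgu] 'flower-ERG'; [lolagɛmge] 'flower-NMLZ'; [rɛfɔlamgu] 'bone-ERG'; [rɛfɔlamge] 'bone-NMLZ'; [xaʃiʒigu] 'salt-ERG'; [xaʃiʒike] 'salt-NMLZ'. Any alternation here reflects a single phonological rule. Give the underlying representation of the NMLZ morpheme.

/-ke/

The NMLZ suffix surfaces as [-ge] and [-ke], depending on the final segment of the stem.
By contrast the ERG suffix keeps its initial [g] throughout — that segment must be underlying.
The NMLZ suffix is therefore /-ke/ underlyingly, with post-nasal voicing: voiceless stops become voiced after a nasal.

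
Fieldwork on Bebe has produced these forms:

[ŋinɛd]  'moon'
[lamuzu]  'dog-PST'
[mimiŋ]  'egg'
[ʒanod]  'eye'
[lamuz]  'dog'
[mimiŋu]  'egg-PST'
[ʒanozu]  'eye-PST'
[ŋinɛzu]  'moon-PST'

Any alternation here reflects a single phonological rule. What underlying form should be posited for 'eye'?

/ʒanod/

In [ʒanod] and [ʒanozu] the final segment of 'eye' alternates: [d] ~ [z].
The stem 'dog' ([lamuz], [lamuzu]) shows [z] unchanged in both environments, so [z] cannot be basic with [d] derived in isolation.
The alternation reflects intervocalic spirantization: voiced stops become fricatives between vowels. /d/ is underlying.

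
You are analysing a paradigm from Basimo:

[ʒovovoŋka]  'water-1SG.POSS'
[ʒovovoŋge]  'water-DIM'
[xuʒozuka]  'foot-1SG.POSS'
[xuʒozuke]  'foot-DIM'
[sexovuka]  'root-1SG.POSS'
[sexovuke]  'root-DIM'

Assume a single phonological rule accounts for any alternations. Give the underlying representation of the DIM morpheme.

The DIM morpheme has two allomorphs, [-ge] and [-ke].
By contrast the 1SG.POSS suffix keeps its initial [k] throughout — that segment must be underlying.
The DIM suffix is therefore /-ge/ underlyingly, with post-vocalic devoicing: voiced stops become voiceless after a vowel.

/-ge/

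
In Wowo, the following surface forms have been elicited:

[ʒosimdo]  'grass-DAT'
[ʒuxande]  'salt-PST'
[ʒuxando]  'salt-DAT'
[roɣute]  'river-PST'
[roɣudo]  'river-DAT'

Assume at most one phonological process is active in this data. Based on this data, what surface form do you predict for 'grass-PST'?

The PST suffix surfaces as [-de] and [-te], depending on the final segment of the stem.
By contrast the DAT suffix keeps its initial [d] throughout — that segment must be underlying.
So the underlying form is /-te/, and voiceless stops become voiced after a nasal.
After 'grass', which ends in a nasal, the suffix surfaces as [-de], giving [ʒosimde].

[ʒosimde]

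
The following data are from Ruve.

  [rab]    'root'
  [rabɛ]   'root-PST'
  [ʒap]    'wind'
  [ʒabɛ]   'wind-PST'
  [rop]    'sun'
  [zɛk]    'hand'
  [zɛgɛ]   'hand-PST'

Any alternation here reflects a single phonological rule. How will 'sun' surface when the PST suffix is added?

[robɛ]

The stem for 'wind' ends in [p] in [ʒap] but [b] in [ʒabɛ].
Compare 'root', with invariant [b] in [rab] and [rabɛ]: an analysis with underlying /b/ and a rule producing [p] in isolation would wrongly predict alternation here too.
So /p/ is underlying, and a rule of intervocalic voicing — voiceless stops become voiced between vowels — gives [b].
From [rop] the stem 'sun' is /rop/; between vowels this yields [robɛ].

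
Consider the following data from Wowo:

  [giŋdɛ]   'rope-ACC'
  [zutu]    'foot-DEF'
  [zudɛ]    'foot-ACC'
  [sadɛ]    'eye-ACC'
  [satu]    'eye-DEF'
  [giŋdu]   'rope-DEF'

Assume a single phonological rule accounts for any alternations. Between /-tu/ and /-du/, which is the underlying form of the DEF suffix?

/-tu/

The DEF suffix surfaces as [-du] and [-tu], depending on the final segment of the stem.
By contrast the ACC suffix keeps its initial [d] throughout — that segment must be underlying.
The DEF suffix is therefore /-tu/ underlyingly, with post-nasal voicing: voiceless stops become voiced after a nasal.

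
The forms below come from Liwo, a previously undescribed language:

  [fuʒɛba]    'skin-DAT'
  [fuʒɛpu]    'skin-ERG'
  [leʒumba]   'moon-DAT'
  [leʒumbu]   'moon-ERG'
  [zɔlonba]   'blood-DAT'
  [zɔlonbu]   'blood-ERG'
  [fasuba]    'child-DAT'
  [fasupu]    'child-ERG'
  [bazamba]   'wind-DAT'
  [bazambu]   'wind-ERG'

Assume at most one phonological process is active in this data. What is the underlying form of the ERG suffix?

/-pu/

The ERG suffix surfaces as [-bu] and [-pu], depending on the final segment of the stem.
By contrast the DAT suffix keeps its initial [b] throughout — that segment must be underlying.
The ERG suffix is therefore /-pu/ underlyingly, with post-nasal voicing: voiceless stops become voiced after a nasal.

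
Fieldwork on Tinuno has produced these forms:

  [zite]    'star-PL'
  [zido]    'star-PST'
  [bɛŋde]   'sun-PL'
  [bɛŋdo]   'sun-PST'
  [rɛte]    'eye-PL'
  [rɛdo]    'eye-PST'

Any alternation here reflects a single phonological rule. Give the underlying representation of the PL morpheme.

The PL morpheme has two allomorphs, [-de] and [-te].
The PST suffix, which begins with [d], is invariant after every stem; so [d] is not altered by any rule here.
The PL suffix is therefore /-te/ underlyingly, with post-nasal voicing: voiceless stops become voiced after a nasal.

/-te/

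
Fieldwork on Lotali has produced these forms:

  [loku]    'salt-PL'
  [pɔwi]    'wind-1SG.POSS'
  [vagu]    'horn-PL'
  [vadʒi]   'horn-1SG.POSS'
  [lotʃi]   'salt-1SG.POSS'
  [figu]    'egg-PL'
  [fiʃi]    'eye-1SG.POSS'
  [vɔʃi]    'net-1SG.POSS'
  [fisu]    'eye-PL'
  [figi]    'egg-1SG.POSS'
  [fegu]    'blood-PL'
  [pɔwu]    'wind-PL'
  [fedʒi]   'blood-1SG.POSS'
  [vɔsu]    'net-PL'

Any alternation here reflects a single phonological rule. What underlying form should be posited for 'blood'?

The root 'blood' surfaces as [fedʒi] and [fegu], with a stem-final [dʒ] ~ [g] alternation.
If /g/ were underlying and a rule turned it into [dʒ] before the 1SG.POSS suffix, 'egg' would also alternate; but it has [g] in both [figi] and [figu].
So /dʒ/ is underlying, and a rule of depalatalization — palato-alveolar /tʃ/, /dʒ/ and /ʃ/ become [k], [g] and [s] when no front vowel follows — gives [g].
So 'blood' = /fedʒ/.

/fedʒ/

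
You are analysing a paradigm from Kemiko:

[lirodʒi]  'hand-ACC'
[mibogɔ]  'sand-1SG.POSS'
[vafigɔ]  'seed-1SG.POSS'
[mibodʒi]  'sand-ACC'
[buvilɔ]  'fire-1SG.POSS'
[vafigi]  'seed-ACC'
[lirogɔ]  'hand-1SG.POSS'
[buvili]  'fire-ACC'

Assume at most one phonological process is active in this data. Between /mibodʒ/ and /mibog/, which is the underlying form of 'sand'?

/mibodʒ/

The root 'sand' surfaces as [mibodʒi] and [mibogɔ], with a stem-final [dʒ] ~ [g] alternation.
Compare 'seed', with invariant [g] in [vafigi] and [vafigɔ]: an analysis with underlying /g/ and a rule producing [dʒ] before the ACC suffix would wrongly predict alternation here too.
So /dʒ/ is underlying, and a rule of depalatalization — palato-alveolar /dʒ/ becomes [g] when no front vowel follows — gives [g].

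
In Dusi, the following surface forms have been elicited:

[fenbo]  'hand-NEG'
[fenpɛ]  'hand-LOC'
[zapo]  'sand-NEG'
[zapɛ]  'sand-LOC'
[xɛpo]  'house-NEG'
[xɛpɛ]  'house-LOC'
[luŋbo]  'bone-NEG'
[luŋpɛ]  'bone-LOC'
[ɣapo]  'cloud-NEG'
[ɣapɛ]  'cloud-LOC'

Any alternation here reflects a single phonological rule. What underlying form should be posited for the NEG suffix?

/-bo/

The NEG morpheme has two allomorphs, [-bo] and [-po].
The LOC suffix, which begins with [p], is invariant after every stem; so [p] is not altered by any rule here.
So the underlying form is /-bo/, and voiced stops become voiceless after a vowel.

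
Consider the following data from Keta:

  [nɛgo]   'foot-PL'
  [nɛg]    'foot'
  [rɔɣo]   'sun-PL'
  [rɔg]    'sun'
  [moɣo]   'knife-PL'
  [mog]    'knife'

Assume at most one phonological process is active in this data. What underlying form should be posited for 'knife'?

In [moɣo] and [mog] the final segment of 'knife' alternates: [ɣ] ~ [g].
The stem 'foot' ([nɛgo], [nɛg]) shows [g] unchanged in both environments, so [g] cannot be basic with [ɣ] derived before the PL suffix.
Therefore /ɣ/ is basic and [g] is derived by word-final hardening (voiced fricatives become stops word-finally).
So 'knife' = /moɣ/.

/moɣ/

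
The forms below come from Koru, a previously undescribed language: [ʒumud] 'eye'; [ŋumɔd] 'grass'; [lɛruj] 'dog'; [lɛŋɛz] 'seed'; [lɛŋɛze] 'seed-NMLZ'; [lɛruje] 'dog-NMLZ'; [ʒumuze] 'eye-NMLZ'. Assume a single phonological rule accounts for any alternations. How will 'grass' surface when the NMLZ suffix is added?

The root 'eye' surfaces as [ʒumuze] and [ʒumud], with a stem-final [z] ~ [d] alternation.
The stem 'seed' ([lɛŋɛze], [lɛŋɛz]) shows [z] unchanged in both environments, so [z] cannot be basic with [d] derived in isolation.
The alternation reflects intervocalic spirantization: voiced stops become fricatives between vowels. /d/ is underlying.
The one attested form of 'grass', [ŋumɔd], shows underlying /ŋumɔd/. Applying the same rule between vowels gives [ŋumɔze].

[ŋumɔze]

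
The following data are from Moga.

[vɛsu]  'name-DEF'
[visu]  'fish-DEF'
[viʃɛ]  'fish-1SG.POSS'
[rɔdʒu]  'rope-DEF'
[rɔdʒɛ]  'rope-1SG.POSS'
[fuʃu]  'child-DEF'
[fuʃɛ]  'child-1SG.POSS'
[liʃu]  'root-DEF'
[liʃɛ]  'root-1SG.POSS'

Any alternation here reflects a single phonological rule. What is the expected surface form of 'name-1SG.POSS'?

[vɛʃɛ]

The root 'fish' surfaces as [visu] and [viʃɛ], with a stem-final [s] ~ [ʃ] alternation.
But 'child' keeps [ʃ] in both environments ([fuʃu], [fuʃɛ]), so there is no rule changing /ʃ/ to [s] before the DEF suffix.
Therefore /s/ is basic and [ʃ] is derived by palatalization before a front vowel (/s/ becomes palato-alveolar [ʃ] before a front vowel).
From [vɛsu] the stem 'name' is /vɛs/; before a front vowel this yields [vɛʃɛ].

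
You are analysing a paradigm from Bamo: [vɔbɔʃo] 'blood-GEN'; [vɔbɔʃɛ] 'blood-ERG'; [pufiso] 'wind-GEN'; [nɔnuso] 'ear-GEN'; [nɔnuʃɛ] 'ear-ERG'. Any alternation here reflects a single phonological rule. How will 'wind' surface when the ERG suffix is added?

'ear' shows [s] ~ [ʃ] at the end of the stem ([nɔnuso] vs [nɔnuʃɛ]).
But 'blood' keeps [ʃ] in both environments ([vɔbɔʃo], [vɔbɔʃɛ]), so there is no rule changing /ʃ/ to [s] before the GEN suffix.
The underlying segment must be /s/; /s/ becomes palato-alveolar [ʃ] before a front vowel, yielding [ʃ] there.
From [pufiso] the stem 'wind' is /pufis/; before a front vowel this yields [pufiʃɛ].

[pufiʃɛ]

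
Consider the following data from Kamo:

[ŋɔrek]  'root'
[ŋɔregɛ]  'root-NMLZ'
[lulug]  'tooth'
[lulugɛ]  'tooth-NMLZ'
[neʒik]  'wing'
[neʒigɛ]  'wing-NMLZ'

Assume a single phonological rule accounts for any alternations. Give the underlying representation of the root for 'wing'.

The stem for 'wing' ends in [k] in [neʒik] but [g] in [neʒigɛ].
Compare 'tooth', with invariant [g] in [lulug] and [lulugɛ]: an analysis with underlying /g/ and a rule producing [k] in isolation would wrongly predict alternation here too.
Therefore /k/ is basic and [g] is derived by intervocalic voicing (voiceless stops become voiced between vowels).
So 'wing' = /neʒik/.

/neʒik/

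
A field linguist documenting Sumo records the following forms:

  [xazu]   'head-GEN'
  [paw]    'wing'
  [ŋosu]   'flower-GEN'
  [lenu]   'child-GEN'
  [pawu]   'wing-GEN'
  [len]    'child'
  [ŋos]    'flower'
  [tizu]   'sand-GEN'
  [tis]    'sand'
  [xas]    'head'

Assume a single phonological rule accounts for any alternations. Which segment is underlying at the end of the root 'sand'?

The root 'sand' surfaces as [tis] and [tizu], with a stem-final [s] ~ [z] alternation.
Compare 'flower', with invariant [s] in [ŋos] and [ŋosu]: an analysis with underlying /s/ and a rule producing [z] before the GEN suffix would wrongly predict alternation here too.
Therefore /z/ is basic and [s] is derived by word-final obstruent devoicing (voiced obstruents become voiceless word-finally).

/z/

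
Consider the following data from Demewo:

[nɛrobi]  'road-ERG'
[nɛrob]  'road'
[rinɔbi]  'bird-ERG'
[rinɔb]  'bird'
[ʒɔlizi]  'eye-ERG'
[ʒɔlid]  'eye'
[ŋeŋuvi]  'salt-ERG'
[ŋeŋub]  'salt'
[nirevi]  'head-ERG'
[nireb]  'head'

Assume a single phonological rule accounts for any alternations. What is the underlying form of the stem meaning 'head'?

/nirev/

'head' shows [v] ~ [b] at the end of the stem ([nirevi] vs [nireb]).
Compare 'bird', with invariant [b] in [rinɔbi] and [rinɔb]: an analysis with underlying /b/ and a rule producing [v] before the ERG suffix would wrongly predict alternation here too.
The underlying segment must be /v/; voiced fricatives become stops word-finally, yielding [b] there.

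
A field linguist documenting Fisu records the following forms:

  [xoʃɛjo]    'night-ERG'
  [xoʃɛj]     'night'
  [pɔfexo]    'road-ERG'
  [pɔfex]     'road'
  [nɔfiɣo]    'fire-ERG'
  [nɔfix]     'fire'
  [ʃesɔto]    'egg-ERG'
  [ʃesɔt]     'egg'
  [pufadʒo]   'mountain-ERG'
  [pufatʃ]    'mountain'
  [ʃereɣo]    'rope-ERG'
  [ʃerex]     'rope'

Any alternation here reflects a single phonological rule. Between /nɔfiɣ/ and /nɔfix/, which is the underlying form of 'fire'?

The root 'fire' surfaces as [nɔfiɣo] and [nɔfix], with a stem-final [ɣ] ~ [x] alternation.
Compare 'road', with invariant [x] in [pɔfexo] and [pɔfex]: an analysis with underlying /x/ and a rule producing [ɣ] before the ERG suffix would wrongly predict alternation here too.
The underlying segment must be /ɣ/; voiced obstruents become voiceless word-finally, yielding [x] there.

/nɔfiɣ/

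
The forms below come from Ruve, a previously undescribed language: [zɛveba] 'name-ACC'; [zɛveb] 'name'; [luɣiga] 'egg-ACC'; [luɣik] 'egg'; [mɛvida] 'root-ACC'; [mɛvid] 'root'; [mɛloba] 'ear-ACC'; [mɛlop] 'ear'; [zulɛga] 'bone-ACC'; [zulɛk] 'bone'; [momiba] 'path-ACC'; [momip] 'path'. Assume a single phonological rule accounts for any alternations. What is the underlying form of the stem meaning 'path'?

In [momiba] and [momip] the final segment of 'path' alternates: [b] ~ [p].
Compare 'name', with invariant [b] in [zɛveba] and [zɛveb]: an analysis with underlying /b/ and a rule producing [p] in isolation would wrongly predict alternation here too.
Therefore /p/ is basic and [b] is derived by intervocalic voicing (voiceless stops become voiced between vowels).

/momip/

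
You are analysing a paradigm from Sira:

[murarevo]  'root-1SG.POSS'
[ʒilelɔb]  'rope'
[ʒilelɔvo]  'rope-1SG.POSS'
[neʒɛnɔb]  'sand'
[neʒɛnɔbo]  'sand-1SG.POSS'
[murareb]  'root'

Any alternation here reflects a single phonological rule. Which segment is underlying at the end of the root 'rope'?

/v/

The stem for 'rope' ends in [v] in [ʒilelɔvo] but [b] in [ʒilelɔb].
Compare 'sand', with invariant [b] in [neʒɛnɔbo] and [neʒɛnɔb]: an analysis with underlying /b/ and a rule producing [v] before the 1SG.POSS suffix would wrongly predict alternation here too.
The underlying segment must be /v/; voiced fricatives become stops word-finally, yielding [b] there.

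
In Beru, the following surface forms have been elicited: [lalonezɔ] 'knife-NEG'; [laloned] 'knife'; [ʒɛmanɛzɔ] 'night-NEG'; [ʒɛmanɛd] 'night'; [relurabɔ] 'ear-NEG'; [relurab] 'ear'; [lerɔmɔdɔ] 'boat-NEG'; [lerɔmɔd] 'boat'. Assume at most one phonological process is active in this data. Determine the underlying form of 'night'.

'night' shows [z] ~ [d] at the end of the stem ([ʒɛmanɛzɔ] vs [ʒɛmanɛd]).
The stem 'boat' ([lerɔmɔdɔ], [lerɔmɔd]) shows [d] unchanged in both environments, so [d] cannot be basic with [z] derived before the NEG suffix.
The alternation reflects word-final hardening: voiced fricatives become stops word-finally. /z/ is underlying.
So 'night' = /ʒɛmanɛz/.

/ʒɛmanɛz/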